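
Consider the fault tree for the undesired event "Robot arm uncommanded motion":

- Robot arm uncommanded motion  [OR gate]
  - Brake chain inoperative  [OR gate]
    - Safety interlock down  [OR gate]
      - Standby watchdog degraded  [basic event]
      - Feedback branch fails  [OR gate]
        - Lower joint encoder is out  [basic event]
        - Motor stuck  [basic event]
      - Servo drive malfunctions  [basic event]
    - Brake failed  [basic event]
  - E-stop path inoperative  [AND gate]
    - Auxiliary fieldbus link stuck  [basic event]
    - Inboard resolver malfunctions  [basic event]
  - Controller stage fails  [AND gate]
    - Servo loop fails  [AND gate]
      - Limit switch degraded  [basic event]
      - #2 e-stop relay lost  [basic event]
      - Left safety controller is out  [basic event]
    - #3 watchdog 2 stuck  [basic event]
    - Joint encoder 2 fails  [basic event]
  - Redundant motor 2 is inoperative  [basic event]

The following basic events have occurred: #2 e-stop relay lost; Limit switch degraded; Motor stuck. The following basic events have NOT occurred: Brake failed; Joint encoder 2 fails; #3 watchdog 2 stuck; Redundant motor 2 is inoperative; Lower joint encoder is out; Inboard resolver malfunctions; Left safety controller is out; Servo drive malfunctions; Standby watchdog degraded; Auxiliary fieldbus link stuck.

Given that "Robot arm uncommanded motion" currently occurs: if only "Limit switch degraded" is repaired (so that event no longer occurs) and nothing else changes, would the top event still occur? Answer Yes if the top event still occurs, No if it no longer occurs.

Yes

Counterfactual: set "Limit switch degraded" to not occurred.
Feedback branch fails [OR]: Lower joint encoder is out=not, Motor stuck=occurs → at least one input occurs → occurs.
Safety interlock down [OR]: Standby watchdog degraded=not, Feedback branch fails=occurs, Servo drive malfunctions=not → at least one input occurs → occurs.
Brake chain inoperative [OR]: Safety interlock down=occurs, Brake failed=not → at least one input occurs → occurs.
E-stop path inoperative [AND]: Auxiliary fieldbus link stuck=not, Inboard resolver malfunctions=not → not all inputs occur → does not occur.
Servo loop fails [AND]: Limit switch degraded=not, #2 e-stop relay lost=occurs, Left safety controller is out=not → not all inputs occur → does not occur.
Controller stage fails [AND]: Servo loop fails=not, #3 watchdog 2 stuck=not, Joint encoder 2 fails=not → not all inputs occur → does not occur.
Robot arm uncommanded motion [OR]: Brake chain inoperative=occurs, E-stop path inoperative=not, Controller stage fails=not, Redundant motor 2 is inoperative=not → at least one input occurs → occurs.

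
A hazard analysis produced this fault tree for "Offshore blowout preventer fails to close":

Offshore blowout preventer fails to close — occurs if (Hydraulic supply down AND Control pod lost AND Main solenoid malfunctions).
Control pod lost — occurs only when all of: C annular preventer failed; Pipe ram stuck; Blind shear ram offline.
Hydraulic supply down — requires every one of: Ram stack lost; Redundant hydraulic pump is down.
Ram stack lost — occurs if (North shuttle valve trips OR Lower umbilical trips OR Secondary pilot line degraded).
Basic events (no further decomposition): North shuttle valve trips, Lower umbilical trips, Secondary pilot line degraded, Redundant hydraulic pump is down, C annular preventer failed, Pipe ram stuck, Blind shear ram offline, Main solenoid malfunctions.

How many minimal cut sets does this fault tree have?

3

Ram stack lost [OR]: union of children's cut sets → 3 cut set(s).
Hydraulic supply down [AND]: one cut set from each child combined → 3 × 1 = 3 cut set(s).
Control pod lost [AND]: one cut set from each child combined → 1 × 1 × 1 = 1 cut set(s).
Offshore blowout preventer fails to close [AND]: one cut set from each child combined → 3 × 1 × 1 = 3 cut set(s).
Minimal cut sets: {Blind shear ram offline, C annular preventer failed, Main solenoid malfunctions, North shuttle valve trips, Pipe ram stuck, Redundant hydraulic pump is down}; {Blind shear ram offline, C annular preventer failed, Lower umbilical trips, Main solenoid malfunctions, Pipe ram stuck, Redundant hydraulic pump is down}; {Blind shear ram offline, C annular preventer failed, Main solenoid malfunctions, Pipe ram stuck, Redundant hydraulic pump is down, Secondary pilot line degraded}.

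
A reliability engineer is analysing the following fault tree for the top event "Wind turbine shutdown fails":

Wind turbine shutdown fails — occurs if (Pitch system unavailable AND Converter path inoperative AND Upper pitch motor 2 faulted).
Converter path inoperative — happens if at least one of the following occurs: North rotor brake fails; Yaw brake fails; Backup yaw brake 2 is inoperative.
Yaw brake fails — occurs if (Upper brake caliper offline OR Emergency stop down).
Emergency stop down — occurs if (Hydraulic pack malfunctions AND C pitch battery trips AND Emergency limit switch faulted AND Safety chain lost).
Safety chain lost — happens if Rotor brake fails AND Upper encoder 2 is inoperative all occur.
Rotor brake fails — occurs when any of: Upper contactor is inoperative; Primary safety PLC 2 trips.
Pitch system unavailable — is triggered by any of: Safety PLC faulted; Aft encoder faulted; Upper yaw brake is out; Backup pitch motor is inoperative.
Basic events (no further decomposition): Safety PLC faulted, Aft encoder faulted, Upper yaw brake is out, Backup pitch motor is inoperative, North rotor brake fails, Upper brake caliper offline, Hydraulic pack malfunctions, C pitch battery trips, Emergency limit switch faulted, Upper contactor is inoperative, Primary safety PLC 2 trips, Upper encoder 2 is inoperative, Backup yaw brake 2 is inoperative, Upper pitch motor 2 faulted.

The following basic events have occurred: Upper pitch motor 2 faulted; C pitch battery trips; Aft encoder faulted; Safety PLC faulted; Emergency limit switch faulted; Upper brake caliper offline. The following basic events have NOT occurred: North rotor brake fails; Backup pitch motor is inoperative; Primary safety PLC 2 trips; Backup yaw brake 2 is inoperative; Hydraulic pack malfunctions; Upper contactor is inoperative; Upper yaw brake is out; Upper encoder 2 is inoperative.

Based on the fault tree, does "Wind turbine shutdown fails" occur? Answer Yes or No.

Pitch system unavailable [OR]: Safety PLC faulted=occurs, Aft encoder faulted=occurs, Upper yaw brake is out=not, Backup pitch motor is inoperative=not → at least one input occurs → occurs.
Rotor brake fails [OR]: Upper contactor is inoperative=not, Primary safety PLC 2 trips=not → no input occurs → does not occur.
Safety chain lost [AND]: Rotor brake fails=not, Upper encoder 2 is inoperative=not → not all inputs occur → does not occur.
Emergency stop down [AND]: Hydraulic pack malfunctions=not, C pitch battery trips=occurs, Emergency limit switch faulted=occurs, Safety chain lost=not → not all inputs occur → does not occur.
Yaw brake fails [OR]: Upper brake caliper offline=occurs, Emergency stop down=not → at least one input occurs → occurs.
Converter path inoperative [OR]: North rotor brake fails=not, Yaw brake fails=occurs, Backup yaw brake 2 is inoperative=not → at least one input occurs → occurs.
Wind turbine shutdown fails [AND]: Pitch system unavailable=occurs, Converter path inoperative=occurs, Upper pitch motor 2 faulted=occurs → all inputs occur → occurs.

Yes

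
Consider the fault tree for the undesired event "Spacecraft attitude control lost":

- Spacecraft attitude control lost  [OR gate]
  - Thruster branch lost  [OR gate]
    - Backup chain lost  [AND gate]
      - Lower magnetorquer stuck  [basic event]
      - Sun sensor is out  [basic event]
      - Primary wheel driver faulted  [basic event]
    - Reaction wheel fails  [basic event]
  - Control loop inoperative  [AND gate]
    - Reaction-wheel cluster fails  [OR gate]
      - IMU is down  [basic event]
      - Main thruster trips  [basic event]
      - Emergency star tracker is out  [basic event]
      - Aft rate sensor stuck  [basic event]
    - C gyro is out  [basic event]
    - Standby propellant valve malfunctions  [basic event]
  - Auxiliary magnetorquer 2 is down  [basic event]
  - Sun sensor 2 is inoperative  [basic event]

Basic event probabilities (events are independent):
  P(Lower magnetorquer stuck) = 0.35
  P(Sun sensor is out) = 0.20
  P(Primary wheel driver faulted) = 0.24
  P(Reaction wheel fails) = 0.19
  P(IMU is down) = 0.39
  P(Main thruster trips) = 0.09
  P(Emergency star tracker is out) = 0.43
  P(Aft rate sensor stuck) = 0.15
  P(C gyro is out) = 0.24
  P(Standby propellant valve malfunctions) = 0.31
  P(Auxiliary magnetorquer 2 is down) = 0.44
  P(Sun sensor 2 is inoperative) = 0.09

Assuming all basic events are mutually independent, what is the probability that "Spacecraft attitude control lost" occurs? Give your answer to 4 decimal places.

0.6162

P(Backup chain lost) [AND] = 0.35 × 0.20 × 0.24 = 0.016800
P(Thruster branch lost) [OR] = 1 − (1−0.016800) × (1−0.19) = 0.203608
P(Reaction-wheel cluster fails) [OR] = 1 − (1−0.39) × (1−0.09) × (1−0.43) × (1−0.15) = 0.731054
P(Control loop inoperative) [AND] = 0.731054 × 0.24 × 0.31 = 0.054390
P(Spacecraft attitude control lost) [OR] = 1 − (1−0.203608) × (1−0.054390) × (1−0.44) × (1−0.09) = 0.616232
Rounded to 4 decimal places: P(Spacecraft attitude control lost) ≈ 0.6162.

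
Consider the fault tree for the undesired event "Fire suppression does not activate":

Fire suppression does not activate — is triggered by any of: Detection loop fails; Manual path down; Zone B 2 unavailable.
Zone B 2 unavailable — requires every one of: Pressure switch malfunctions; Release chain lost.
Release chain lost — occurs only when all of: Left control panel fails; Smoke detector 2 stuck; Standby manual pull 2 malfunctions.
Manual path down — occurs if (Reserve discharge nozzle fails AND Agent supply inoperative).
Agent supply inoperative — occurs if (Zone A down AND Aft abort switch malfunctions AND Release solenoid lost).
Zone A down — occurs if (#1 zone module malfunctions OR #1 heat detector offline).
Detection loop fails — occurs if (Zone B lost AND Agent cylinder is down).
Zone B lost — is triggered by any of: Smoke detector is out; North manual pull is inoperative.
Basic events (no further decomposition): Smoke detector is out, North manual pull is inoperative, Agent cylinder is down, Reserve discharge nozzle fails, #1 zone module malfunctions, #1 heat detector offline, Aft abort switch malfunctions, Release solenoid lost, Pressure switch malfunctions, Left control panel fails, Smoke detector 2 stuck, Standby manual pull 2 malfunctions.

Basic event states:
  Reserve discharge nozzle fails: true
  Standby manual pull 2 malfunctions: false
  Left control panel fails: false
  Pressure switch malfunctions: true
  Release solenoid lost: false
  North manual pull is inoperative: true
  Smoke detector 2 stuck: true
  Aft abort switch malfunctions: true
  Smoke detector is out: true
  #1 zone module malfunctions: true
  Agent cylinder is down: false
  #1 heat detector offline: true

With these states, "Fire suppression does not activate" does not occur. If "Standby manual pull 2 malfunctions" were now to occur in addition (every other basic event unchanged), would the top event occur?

Counterfactual: set "Standby manual pull 2 malfunctions" to occurred.
Zone B lost [OR]: Smoke detector is out=occurs, North manual pull is inoperative=occurs → at least one input occurs → occurs.
Detection loop fails [AND]: Zone B lost=occurs, Agent cylinder is down=not → not all inputs occur → does not occur.
Zone A down [OR]: #1 zone module malfunctions=occurs, #1 heat detector offline=occurs → at least one input occurs → occurs.
Agent supply inoperative [AND]: Zone A down=occurs, Aft abort switch malfunctions=occurs, Release solenoid lost=not → not all inputs occur → does not occur.
Manual path down [AND]: Reserve discharge nozzle fails=occurs, Agent supply inoperative=not → not all inputs occur → does not occur.
Release chain lost [AND]: Left control panel fails=not, Smoke detector 2 stuck=occurs, Standby manual pull 2 malfunctions=occurs → not all inputs occur → does not occur.
Zone B 2 unavailable [AND]: Pressure switch malfunctions=occurs, Release chain lost=not → not all inputs occur → does not occur.
Fire suppression does not activate [OR]: Detection loop fails=not, Manual path down=not, Zone B 2 unavailable=not → no input occurs → does not occur.

No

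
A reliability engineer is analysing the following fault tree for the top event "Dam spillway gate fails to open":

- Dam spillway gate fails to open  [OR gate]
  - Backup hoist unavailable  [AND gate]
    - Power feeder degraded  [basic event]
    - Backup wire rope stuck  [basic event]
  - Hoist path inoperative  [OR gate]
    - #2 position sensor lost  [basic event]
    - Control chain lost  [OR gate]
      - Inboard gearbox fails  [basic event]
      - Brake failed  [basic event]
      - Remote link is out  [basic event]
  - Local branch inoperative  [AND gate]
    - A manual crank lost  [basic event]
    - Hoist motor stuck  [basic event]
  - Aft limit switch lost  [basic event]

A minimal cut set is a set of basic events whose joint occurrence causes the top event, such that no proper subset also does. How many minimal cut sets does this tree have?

Backup hoist unavailable [AND]: one cut set from each child combined → 1 × 1 = 1 cut set(s).
Control chain lost [OR]: union of children's cut sets → 3 cut set(s).
Hoist path inoperative [OR]: union of children's cut sets → 4 cut set(s).
Local branch inoperative [AND]: one cut set from each child combined → 1 × 1 = 1 cut set(s).
Dam spillway gate fails to open [OR]: union of children's cut sets → 7 cut set(s).
Minimal cut sets: {Backup wire rope stuck, Power feeder degraded}; {#2 position sensor lost}; {Inboard gearbox fails}; {Brake failed}; {Remote link is out}; {A manual crank lost, Hoist motor stuck}; {Aft limit switch lost}.

7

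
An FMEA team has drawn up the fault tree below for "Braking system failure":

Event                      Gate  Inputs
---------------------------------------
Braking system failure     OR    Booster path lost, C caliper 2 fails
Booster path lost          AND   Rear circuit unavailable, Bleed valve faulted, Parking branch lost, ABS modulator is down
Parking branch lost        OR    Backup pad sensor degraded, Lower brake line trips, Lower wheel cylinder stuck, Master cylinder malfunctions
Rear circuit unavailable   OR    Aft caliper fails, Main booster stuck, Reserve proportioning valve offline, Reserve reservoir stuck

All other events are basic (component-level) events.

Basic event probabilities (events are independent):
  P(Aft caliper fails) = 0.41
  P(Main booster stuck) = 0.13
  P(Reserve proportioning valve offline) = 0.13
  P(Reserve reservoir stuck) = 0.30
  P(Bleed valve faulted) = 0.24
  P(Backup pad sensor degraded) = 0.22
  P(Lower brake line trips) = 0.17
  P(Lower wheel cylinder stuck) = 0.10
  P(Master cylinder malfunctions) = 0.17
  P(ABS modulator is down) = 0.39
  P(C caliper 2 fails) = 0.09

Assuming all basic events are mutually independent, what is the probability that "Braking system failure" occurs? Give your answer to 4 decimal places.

0.1202

P(Rear circuit unavailable) [OR] = 1 − (1−0.41) × (1−0.13) × (1−0.13) × (1−0.30) = 0.687400
P(Parking branch lost) [OR] = 1 − (1−0.22) × (1−0.17) × (1−0.10) × (1−0.17) = 0.516392
P(Booster path lost) [AND] = 0.687400 × 0.24 × 0.516392 × 0.39 = 0.033225
P(Braking system failure) [OR] = 1 − (1−0.033225) × (1−0.09) = 0.120235
Rounded to 4 decimal places: P(Braking system failure) ≈ 0.1202.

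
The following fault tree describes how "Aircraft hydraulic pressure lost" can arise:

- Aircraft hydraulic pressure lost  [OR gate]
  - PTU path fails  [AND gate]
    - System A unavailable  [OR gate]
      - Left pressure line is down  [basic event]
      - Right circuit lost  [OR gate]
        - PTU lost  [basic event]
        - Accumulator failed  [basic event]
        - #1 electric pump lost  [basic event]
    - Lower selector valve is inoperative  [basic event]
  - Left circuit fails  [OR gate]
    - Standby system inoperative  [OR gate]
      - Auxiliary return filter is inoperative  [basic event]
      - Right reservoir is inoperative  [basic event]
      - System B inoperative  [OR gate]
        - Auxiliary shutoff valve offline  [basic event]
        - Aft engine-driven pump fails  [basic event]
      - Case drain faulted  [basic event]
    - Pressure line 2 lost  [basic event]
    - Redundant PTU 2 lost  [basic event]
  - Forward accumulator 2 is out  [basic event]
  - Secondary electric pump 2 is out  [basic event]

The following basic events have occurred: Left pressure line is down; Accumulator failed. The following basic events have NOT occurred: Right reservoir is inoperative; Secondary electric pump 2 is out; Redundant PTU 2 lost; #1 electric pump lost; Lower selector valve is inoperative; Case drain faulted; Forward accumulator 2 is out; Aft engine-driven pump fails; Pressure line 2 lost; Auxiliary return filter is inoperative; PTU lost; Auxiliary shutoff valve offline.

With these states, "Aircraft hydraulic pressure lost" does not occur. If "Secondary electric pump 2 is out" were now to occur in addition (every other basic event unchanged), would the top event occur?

Yes

Counterfactual: set "Secondary electric pump 2 is out" to occurred.
Right circuit lost [OR]: PTU lost=not, Accumulator failed=occurs, #1 electric pump lost=not → at least one input occurs → occurs.
System A unavailable [OR]: Left pressure line is down=occurs, Right circuit lost=occurs → at least one input occurs → occurs.
PTU path fails [AND]: System A unavailable=occurs, Lower selector valve is inoperative=not → not all inputs occur → does not occur.
System B inoperative [OR]: Auxiliary shutoff valve offline=not, Aft engine-driven pump fails=not → no input occurs → does not occur.
Standby system inoperative [OR]: Auxiliary return filter is inoperative=not, Right reservoir is inoperative=not, System B inoperative=not, Case drain faulted=not → no input occurs → does not occur.
Left circuit fails [OR]: Standby system inoperative=not, Pressure line 2 lost=not, Redundant PTU 2 lost=not → no input occurs → does not occur.
Aircraft hydraulic pressure lost [OR]: PTU path fails=not, Left circuit fails=not, Forward accumulator 2 is out=not, Secondary electric pump 2 is out=occurs → at least one input occurs → occurs.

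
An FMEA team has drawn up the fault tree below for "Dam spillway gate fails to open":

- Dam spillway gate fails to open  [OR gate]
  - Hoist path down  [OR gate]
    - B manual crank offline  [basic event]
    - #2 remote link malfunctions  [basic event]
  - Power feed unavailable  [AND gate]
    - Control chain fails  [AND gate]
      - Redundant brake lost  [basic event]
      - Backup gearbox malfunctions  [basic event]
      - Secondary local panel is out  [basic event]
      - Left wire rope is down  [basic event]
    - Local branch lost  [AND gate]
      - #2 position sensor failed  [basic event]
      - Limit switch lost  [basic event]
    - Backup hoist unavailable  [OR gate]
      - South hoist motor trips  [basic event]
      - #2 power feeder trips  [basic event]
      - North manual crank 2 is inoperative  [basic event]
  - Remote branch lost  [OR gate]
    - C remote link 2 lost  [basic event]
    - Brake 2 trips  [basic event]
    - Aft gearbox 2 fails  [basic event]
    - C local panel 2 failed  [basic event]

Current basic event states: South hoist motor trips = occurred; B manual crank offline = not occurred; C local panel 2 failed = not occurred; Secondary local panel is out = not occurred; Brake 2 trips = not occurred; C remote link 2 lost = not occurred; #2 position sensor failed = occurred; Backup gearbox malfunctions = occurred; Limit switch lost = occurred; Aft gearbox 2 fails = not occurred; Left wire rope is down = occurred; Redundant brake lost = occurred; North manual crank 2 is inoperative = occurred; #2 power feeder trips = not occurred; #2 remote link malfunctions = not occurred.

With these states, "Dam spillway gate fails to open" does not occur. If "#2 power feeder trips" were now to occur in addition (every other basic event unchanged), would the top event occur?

Counterfactual: set "#2 power feeder trips" to occurred.
Hoist path down [OR]: B manual crank offline=not, #2 remote link malfunctions=not → no input occurs → does not occur.
Control chain fails [AND]: Redundant brake lost=occurs, Backup gearbox malfunctions=occurs, Secondary local panel is out=not, Left wire rope is down=occurs → not all inputs occur → does not occur.
Local branch lost [AND]: #2 position sensor failed=occurs, Limit switch lost=occurs → all inputs occur → occurs.
Backup hoist unavailable [OR]: South hoist motor trips=occurs, #2 power feeder trips=occurs, North manual crank 2 is inoperative=occurs → at least one input occurs → occurs.
Power feed unavailable [AND]: Control chain fails=not, Local branch lost=occurs, Backup hoist unavailable=occurs → not all inputs occur → does not occur.
Remote branch lost [OR]: C remote link 2 lost=not, Brake 2 trips=not, Aft gearbox 2 fails=not, C local panel 2 failed=not → no input occurs → does not occur.
Dam spillway gate fails to open [OR]: Hoist path down=not, Power feed unavailable=not, Remote branch lost=not → no input occurs → does not occur.

No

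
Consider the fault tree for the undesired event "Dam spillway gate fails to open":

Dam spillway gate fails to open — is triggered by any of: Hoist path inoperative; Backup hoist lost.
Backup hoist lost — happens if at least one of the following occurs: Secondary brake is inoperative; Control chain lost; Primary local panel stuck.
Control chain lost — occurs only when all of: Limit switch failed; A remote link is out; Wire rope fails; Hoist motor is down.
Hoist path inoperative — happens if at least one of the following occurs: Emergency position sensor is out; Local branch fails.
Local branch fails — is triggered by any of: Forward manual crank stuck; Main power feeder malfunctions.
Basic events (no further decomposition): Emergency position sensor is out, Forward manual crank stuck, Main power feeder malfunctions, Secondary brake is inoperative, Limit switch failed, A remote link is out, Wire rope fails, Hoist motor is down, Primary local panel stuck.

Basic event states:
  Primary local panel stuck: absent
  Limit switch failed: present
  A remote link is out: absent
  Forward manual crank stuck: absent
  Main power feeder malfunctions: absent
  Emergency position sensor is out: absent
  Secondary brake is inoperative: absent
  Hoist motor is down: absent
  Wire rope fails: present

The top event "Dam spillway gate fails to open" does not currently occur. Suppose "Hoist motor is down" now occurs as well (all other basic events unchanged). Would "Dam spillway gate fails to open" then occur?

Counterfactual: set "Hoist motor is down" to occurred.
Local branch fails [OR]: Forward manual crank stuck=not, Main power feeder malfunctions=not → no input occurs → does not occur.
Hoist path inoperative [OR]: Emergency position sensor is out=not, Local branch fails=not → no input occurs → does not occur.
Control chain lost [AND]: Limit switch failed=occurs, A remote link is out=not, Wire rope fails=occurs, Hoist motor is down=occurs → not all inputs occur → does not occur.
Backup hoist lost [OR]: Secondary brake is inoperative=not, Control chain lost=not, Primary local panel stuck=not → no input occurs → does not occur.
Dam spillway gate fails to open [OR]: Hoist path inoperative=not, Backup hoist lost=not → no input occurs → does not occur.

No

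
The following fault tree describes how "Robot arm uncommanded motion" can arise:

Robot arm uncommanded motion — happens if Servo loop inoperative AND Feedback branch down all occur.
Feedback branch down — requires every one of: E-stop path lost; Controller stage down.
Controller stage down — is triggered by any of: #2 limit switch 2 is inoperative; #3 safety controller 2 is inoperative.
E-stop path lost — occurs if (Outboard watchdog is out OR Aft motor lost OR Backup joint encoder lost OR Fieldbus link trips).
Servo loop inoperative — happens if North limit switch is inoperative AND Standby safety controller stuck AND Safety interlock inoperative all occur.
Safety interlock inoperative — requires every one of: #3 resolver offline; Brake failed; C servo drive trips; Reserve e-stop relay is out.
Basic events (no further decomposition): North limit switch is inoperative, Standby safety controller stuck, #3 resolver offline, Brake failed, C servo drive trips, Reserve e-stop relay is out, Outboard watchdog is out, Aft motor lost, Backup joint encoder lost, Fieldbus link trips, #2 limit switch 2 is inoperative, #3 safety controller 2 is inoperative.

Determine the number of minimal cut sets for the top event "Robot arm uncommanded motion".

Safety interlock inoperative [AND]: one cut set from each child combined → 1 × 1 × 1 × 1 = 1 cut set(s).
Servo loop inoperative [AND]: one cut set from each child combined → 1 × 1 × 1 = 1 cut set(s).
E-stop path lost [OR]: union of children's cut sets → 4 cut set(s).
Controller stage down [OR]: union of children's cut sets → 2 cut set(s).
Feedback branch down [AND]: one cut set from each child combined → 4 × 2 = 8 cut set(s).
Robot arm uncommanded motion [AND]: one cut set from each child combined → 1 × 8 = 8 cut set(s).
Minimal cut sets: {#2 limit switch 2 is inoperative, #3 resolver offline, Brake failed, C servo drive trips, North limit switch is inoperative, Outboard watchdog is out, Reserve e-stop relay is out, Standby safety controller stuck}; {#3 resolver offline, #3 safety controller 2 is inoperative, Brake failed, C servo drive trips, North limit switch is inoperative, Outboard watchdog is out, Reserve e-stop relay is out, Standby safety controller stuck}; {#2 limit switch 2 is inoperative, #3 resolver offline, Aft motor lost, Brake failed, C servo drive trips, North limit switch is inoperative, Reserve e-stop relay is out, Standby safety controller stuck}; {#3 resolver offline, #3 safety controller 2 is inoperative, Aft motor lost, Brake failed, C servo drive trips, North limit switch is inoperative, Reserve e-stop relay is out, Standby safety controller stuck}; {#2 limit switch 2 is inoperative, #3 resolver offline, Backup joint encoder lost, Brake failed, C servo drive trips, North limit switch is inoperative, Reserve e-stop relay is out, Standby safety controller stuck}; {#3 resolver offline, #3 safety controller 2 is inoperative, Backup joint encoder lost, Brake failed, C servo drive trips, North limit switch is inoperative, Reserve e-stop relay is out, Standby safety controller stuck}; {#2 limit switch 2 is inoperative, #3 resolver offline, Brake failed, C servo drive trips, Fieldbus link trips, North limit switch is inoperative, Reserve e-stop relay is out, Standby safety controller stuck}; {#3 resolver offline, #3 safety controller 2 is inoperative, Brake failed, C servo drive trips, Fieldbus link trips, North limit switch is inoperative, Reserve e-stop relay is out, Standby safety controller stuck}.

8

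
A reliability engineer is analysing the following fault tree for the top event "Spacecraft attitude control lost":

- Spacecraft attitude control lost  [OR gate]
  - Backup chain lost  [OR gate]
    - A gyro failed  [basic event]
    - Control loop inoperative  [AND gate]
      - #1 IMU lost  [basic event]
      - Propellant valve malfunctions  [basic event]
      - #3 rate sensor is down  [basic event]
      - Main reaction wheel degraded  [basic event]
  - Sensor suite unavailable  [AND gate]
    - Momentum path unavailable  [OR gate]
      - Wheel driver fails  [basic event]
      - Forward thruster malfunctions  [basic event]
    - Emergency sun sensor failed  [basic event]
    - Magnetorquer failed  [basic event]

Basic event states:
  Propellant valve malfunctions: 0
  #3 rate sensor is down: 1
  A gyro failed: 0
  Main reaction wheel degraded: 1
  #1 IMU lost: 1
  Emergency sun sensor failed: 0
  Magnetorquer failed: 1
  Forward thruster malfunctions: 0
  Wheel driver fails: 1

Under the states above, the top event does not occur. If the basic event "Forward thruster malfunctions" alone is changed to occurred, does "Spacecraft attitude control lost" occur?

Counterfactual: set "Forward thruster malfunctions" to occurred.
Control loop inoperative [AND]: #1 IMU lost=occurs, Propellant valve malfunctions=not, #3 rate sensor is down=occurs, Main reaction wheel degraded=occurs → not all inputs occur → does not occur.
Backup chain lost [OR]: A gyro failed=not, Control loop inoperative=not → no input occurs → does not occur.
Momentum path unavailable [OR]: Wheel driver fails=occurs, Forward thruster malfunctions=occurs → at least one input occurs → occurs.
Sensor suite unavailable [AND]: Momentum path unavailable=occurs, Emergency sun sensor failed=not, Magnetorquer failed=occurs → not all inputs occur → does not occur.
Spacecraft attitude control lost [OR]: Backup chain lost=not, Sensor suite unavailable=not → no input occurs → does not occur.

No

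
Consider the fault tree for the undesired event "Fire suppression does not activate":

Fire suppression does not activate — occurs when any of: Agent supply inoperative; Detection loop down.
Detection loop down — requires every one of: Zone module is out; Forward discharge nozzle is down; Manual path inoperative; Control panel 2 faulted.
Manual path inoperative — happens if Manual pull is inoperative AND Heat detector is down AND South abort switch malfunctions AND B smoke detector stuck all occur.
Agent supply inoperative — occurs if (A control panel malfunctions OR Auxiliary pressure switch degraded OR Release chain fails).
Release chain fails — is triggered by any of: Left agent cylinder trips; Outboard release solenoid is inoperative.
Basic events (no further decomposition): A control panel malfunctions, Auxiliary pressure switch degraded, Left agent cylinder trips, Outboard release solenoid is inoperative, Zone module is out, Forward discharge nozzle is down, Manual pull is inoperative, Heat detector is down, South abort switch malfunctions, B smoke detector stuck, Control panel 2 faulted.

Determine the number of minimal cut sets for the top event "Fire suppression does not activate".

5

Release chain fails [OR]: union of children's cut sets → 2 cut set(s).
Agent supply inoperative [OR]: union of children's cut sets → 4 cut set(s).
Manual path inoperative [AND]: one cut set from each child combined → 1 × 1 × 1 × 1 = 1 cut set(s).
Detection loop down [AND]: one cut set from each child combined → 1 × 1 × 1 × 1 = 1 cut set(s).
Fire suppression does not activate [OR]: union of children's cut sets → 5 cut set(s).
Minimal cut sets: {A control panel malfunctions}; {Auxiliary pressure switch degraded}; {Left agent cylinder trips}; {Outboard release solenoid is inoperative}; {B smoke detector stuck, Control panel 2 faulted, Forward discharge nozzle is down, Heat detector is down, Manual pull is inoperative, South abort switch malfunctions, Zone module is out}.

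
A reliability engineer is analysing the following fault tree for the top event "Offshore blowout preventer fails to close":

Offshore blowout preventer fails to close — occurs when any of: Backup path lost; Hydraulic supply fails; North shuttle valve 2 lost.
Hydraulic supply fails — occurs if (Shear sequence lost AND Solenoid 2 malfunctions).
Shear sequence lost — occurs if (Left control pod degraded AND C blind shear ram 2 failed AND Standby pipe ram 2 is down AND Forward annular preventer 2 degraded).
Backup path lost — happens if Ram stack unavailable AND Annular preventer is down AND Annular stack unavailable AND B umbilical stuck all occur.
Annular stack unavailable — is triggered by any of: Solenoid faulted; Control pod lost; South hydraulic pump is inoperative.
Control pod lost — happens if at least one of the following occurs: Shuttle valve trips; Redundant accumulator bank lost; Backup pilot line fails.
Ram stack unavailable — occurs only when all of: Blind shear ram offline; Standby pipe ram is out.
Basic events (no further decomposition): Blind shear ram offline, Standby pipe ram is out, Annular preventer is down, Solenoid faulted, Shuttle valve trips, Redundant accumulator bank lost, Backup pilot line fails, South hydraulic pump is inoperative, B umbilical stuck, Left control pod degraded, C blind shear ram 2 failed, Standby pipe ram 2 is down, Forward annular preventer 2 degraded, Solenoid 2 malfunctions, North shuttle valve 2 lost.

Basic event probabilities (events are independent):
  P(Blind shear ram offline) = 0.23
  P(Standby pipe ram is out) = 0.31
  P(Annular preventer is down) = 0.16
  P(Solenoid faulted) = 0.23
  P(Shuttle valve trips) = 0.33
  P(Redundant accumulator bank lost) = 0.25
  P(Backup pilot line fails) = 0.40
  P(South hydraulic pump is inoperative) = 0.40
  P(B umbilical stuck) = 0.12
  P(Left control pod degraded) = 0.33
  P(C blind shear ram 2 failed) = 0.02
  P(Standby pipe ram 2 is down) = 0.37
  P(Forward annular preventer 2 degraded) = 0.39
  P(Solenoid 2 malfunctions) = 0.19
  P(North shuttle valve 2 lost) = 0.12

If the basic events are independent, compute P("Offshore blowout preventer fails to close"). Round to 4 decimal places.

0.1212

P(Ram stack unavailable) [AND] = 0.23 × 0.31 = 0.071300
P(Control pod lost) [OR] = 1 − (1−0.33) × (1−0.25) × (1−0.40) = 0.698500
P(Annular stack unavailable) [OR] = 1 − (1−0.23) × (1−0.698500) × (1−0.40) = 0.860707
P(Backup path lost) [AND] = 0.071300 × 0.16 × 0.860707 × 0.12 = 0.001178
P(Shear sequence lost) [AND] = 0.33 × 0.02 × 0.37 × 0.39 = 0.000952
P(Hydraulic supply fails) [AND] = 0.000952 × 0.19 = 0.000181
P(Offshore blowout preventer fails to close) [OR] = 1 − (1−0.001178) × (1−0.000181) × (1−0.12) = 0.121196
Rounded to 4 decimal places: P(Offshore blowout preventer fails to close) ≈ 0.1212.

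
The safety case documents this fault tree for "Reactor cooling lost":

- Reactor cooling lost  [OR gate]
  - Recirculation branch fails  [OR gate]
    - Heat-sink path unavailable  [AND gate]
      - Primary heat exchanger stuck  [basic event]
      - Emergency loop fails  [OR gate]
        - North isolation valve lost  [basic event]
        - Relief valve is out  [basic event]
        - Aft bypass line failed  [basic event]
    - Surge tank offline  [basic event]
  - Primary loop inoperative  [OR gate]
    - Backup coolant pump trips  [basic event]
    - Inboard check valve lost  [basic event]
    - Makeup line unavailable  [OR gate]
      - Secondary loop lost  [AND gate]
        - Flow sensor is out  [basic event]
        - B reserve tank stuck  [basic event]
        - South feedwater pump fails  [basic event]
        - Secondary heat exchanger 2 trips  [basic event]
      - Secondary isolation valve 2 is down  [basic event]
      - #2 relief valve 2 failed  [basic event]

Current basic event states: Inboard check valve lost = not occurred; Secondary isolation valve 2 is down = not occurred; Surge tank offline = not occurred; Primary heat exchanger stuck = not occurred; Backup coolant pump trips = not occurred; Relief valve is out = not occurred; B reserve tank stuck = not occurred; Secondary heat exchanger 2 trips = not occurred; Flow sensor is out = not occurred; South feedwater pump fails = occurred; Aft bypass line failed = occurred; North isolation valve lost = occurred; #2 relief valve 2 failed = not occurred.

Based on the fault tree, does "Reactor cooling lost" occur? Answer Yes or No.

No

Emergency loop fails [OR]: North isolation valve lost=occurs, Relief valve is out=not, Aft bypass line failed=occurs → at least one input occurs → occurs.
Heat-sink path unavailable [AND]: Primary heat exchanger stuck=not, Emergency loop fails=occurs → not all inputs occur → does not occur.
Recirculation branch fails [OR]: Heat-sink path unavailable=not, Surge tank offline=not → no input occurs → does not occur.
Secondary loop lost [AND]: Flow sensor is out=not, B reserve tank stuck=not, South feedwater pump fails=occurs, Secondary heat exchanger 2 trips=not → not all inputs occur → does not occur.
Makeup line unavailable [OR]: Secondary loop lost=not, Secondary isolation valve 2 is down=not, #2 relief valve 2 failed=not → no input occurs → does not occur.
Primary loop inoperative [OR]: Backup coolant pump trips=not, Inboard check valve lost=not, Makeup line unavailable=not → no input occurs → does not occur.
Reactor cooling lost [OR]: Recirculation branch fails=not, Primary loop inoperative=not → no input occurs → does not occur.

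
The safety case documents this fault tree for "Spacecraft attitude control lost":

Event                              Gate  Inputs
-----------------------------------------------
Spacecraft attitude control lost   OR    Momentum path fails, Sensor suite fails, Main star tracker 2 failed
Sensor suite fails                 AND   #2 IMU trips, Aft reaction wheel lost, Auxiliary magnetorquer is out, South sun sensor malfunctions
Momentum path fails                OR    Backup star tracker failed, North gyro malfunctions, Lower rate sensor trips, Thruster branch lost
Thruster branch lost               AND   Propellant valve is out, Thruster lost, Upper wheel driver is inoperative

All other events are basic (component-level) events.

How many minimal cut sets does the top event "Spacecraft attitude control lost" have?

6

Thruster branch lost [AND]: one cut set from each child combined → 1 × 1 × 1 = 1 cut set(s).
Momentum path fails [OR]: union of children's cut sets → 4 cut set(s).
Sensor suite fails [AND]: one cut set from each child combined → 1 × 1 × 1 × 1 = 1 cut set(s).
Spacecraft attitude control lost [OR]: union of children's cut sets → 6 cut set(s).
Minimal cut sets: {Backup star tracker failed}; {North gyro malfunctions}; {Lower rate sensor trips}; {Propellant valve is out, Thruster lost, Upper wheel driver is inoperative}; {#2 IMU trips, Aft reaction wheel lost, Auxiliary magnetorquer is out, South sun sensor malfunctions}; {Main star tracker 2 failed}.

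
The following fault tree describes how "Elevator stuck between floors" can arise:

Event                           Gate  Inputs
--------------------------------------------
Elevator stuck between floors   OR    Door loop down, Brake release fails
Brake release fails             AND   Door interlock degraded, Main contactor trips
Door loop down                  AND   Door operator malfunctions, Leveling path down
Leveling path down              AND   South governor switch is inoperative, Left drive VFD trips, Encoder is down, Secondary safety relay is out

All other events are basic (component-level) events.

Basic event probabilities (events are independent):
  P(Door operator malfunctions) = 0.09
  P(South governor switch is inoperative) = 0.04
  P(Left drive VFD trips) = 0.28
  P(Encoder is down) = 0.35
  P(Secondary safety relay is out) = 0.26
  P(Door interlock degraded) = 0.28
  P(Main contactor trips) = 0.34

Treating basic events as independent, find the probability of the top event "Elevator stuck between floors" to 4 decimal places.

P(Leveling path down) [AND] = 0.04 × 0.28 × 0.35 × 0.26 = 0.001019
P(Door loop down) [AND] = 0.09 × 0.001019 = 0.000092
P(Brake release fails) [AND] = 0.28 × 0.34 = 0.095200
P(Elevator stuck between floors) [OR] = 1 − (1−0.000092) × (1−0.095200) = 0.095283
Rounded to 4 decimal places: P(Elevator stuck between floors) ≈ 0.0953.

0.0953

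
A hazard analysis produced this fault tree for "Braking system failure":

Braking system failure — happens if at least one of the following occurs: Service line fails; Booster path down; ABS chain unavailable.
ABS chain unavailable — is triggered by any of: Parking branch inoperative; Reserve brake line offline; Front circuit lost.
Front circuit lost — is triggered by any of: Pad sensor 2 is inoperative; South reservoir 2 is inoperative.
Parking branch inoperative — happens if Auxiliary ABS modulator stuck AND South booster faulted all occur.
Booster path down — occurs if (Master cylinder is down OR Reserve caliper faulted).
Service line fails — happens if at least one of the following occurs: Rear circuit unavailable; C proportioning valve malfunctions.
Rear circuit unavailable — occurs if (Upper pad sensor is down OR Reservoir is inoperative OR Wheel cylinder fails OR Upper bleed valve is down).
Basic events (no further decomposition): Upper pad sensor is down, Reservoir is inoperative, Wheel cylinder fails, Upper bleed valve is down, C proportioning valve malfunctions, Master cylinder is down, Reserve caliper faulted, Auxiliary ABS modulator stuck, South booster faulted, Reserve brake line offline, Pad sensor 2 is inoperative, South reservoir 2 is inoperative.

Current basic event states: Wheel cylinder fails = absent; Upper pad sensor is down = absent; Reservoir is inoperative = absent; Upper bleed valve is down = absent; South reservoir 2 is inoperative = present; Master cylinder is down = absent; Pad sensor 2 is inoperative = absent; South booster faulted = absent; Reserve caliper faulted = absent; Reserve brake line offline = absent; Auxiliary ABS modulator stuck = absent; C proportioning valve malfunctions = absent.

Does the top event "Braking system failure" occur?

Rear circuit unavailable [OR]: Upper pad sensor is down=not, Reservoir is inoperative=not, Wheel cylinder fails=not, Upper bleed valve is down=not → no input occurs → does not occur.
Service line fails [OR]: Rear circuit unavailable=not, C proportioning valve malfunctions=not → no input occurs → does not occur.
Booster path down [OR]: Master cylinder is down=not, Reserve caliper faulted=not → no input occurs → does not occur.
Parking branch inoperative [AND]: Auxiliary ABS modulator stuck=not, South booster faulted=not → not all inputs occur → does not occur.
Front circuit lost [OR]: Pad sensor 2 is inoperative=not, South reservoir 2 is inoperative=occurs → at least one input occurs → occurs.
ABS chain unavailable [OR]: Parking branch inoperative=not, Reserve brake line offline=not, Front circuit lost=occurs → at least one input occurs → occurs.
Braking system failure [OR]: Service line fails=not, Booster path down=not, ABS chain unavailable=occurs → at least one input occurs → occurs.

Yes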